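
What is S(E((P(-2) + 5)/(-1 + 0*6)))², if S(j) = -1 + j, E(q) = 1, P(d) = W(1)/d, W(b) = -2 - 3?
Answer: 0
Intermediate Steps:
W(b) = -5
P(d) = -5/d
S(E((P(-2) + 5)/(-1 + 0*6)))² = (-1 + 1)² = 0² = 0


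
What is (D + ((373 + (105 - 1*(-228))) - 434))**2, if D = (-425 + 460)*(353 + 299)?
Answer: 533240464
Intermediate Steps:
D = 22820 (D = 35*652 = 22820)
(D + ((373 + (105 - 1*(-228))) - 434))**2 = (22820 + ((373 + (105 - 1*(-228))) - 434))**2 = (22820 + ((373 + (105 + 228)) - 434))**2 = (22820 + ((373 + 333) - 434))**2 = (22820 + (706 - 434))**2 = (22820 + 272)**2 = 23092**2 = 533240464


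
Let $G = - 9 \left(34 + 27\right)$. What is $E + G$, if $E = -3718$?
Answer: $-4267$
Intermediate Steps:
$G = -549$ ($G = \left(-9\right) 61 = -549$)
$E + G = -3718 - 549 = -4267$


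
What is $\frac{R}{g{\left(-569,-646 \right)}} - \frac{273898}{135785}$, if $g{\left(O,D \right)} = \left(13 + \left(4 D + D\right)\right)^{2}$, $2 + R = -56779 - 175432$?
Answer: $- \frac{2866125821127}{1405251049865} \approx -2.0396$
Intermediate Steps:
$R = -232213$ ($R = -2 - 232211 = -232213$)
$g{\left(O,D \right)} = \left(13 + 5 D\right)^{2}$
$\frac{R}{g{\left(-569,-646 \right)}} - \frac{273898}{135785} = - \frac{232213}{\left(13 + 5 \left(-646\right)\right)^{2}} - \frac{273898}{135785} = - \frac{232213}{\left(13 - 3230\right)^{2}} - \frac{273898}{135785} = - \frac{232213}{\left(-3217\right)^{2}} - \frac{273898}{135785} = - \frac{232213}{10349089} - \frac{273898}{135785} = - \frac{2866125821127}{1405251049865}$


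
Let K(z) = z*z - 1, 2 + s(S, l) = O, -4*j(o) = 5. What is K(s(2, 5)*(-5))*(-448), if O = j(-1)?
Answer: -117852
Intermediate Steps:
j(o) = -5/4 (j(o) = -¼*5 = -5/4)
O = -5/4 ≈ -1.2500
s(S, l) = -13/4 (s(S, l) = -2 - 5/4 = -13/4)
K(z) = -1 + z² (K(z) = z² - 1 = -1 + z²)
K(s(2, 5)*(-5))*(-448) = (-1 + (-13/4*(-5))²)*(-448) = (-1 + (65/4)²)*(-448) = (-1 + 4225/16)*(-448) = (4209/16)*(-448) = -117852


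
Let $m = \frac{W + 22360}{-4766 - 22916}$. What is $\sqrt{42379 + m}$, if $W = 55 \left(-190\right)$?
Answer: $\frac{2 \sqrt{2029650413086}}{13841} \approx 205.86$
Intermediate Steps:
$W = -10450$
$m = - \frac{5955}{13841}$ ($m = \frac{-10450 + 22360}{-4766 - 22916} = \frac{11910}{-27682} = 11910 \left(- \frac{1}{27682}\right) = - \frac{5955}{13841} \approx -0.43024$)
$\sqrt{42379 + m} = \sqrt{42379 - \frac{5955}{13841}} = \sqrt{\frac{586561784}{13841}} = \frac{2 \sqrt{2029650413086}}{13841}$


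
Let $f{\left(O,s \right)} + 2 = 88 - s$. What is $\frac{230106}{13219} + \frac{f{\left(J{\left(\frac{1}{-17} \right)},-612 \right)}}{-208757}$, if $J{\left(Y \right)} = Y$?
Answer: $\frac{48027011380}{2759558783} \approx 17.404$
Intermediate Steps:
$f{\left(O,s \right)} = 86 - s$ ($f{\left(O,s \right)} = -2 - \left(-88 + s\right) = 86 - s$)
$\frac{230106}{13219} + \frac{f{\left(J{\left(\frac{1}{-17} \right)},-612 \right)}}{-208757} = \frac{230106}{13219} + \frac{86 - -612}{-208757} = 230106 \cdot \frac{1}{13219} + \left(86 + 612\right) \left(- \frac{1}{208757}\right) = \frac{230106}{13219} + 698 \left(- \frac{1}{208757}\right) = \frac{230106}{13219} - \frac{698}{208757} = \frac{48027011380}{2759558783}$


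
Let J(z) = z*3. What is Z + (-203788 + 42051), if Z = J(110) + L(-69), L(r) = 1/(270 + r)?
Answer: -32442806/201 ≈ -1.6141e+5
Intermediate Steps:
J(z) = 3*z
Z = 66331/201 (Z = 3*110 + 1/(270 - 69) = 330 + 1/201 = 66331/201 ≈ 330.00)
Z + (-203788 + 42051) = 66331/201 + (-203788 + 42051) = 66331/201 - 161737 = -32442806/201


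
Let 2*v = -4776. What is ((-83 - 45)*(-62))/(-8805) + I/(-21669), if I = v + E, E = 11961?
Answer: -85418483/63598515 ≈ -1.3431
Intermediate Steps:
v = -2388 (v = (½)*(-4776) = -2388)
I = 9573 (I = -2388 + 11961 = 9573)
((-83 - 45)*(-62))/(-8805) + I/(-21669) = ((-83 - 45)*(-62))/(-8805) + 9573/(-21669) = -128*(-62)*(-1/8805) + 9573*(-1/21669) = 7936*(-1/8805) - 3191/7223 = -7936/8805 - 3191/7223 = -85418483/63598515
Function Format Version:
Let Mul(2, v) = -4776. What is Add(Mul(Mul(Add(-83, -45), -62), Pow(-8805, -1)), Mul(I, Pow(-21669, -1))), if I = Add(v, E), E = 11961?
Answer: Rational(-85418483, 63598515) ≈ -1.3431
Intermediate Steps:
v = -2388 (v = Mul(Rational(1, 2), -4776) = -2388)
I = 9573 (I = Add(-2388, 11961) = 9573)
Add(Mul(Mul(Add(-83, -45), -62), Pow(-8805, -1)), Mul(I, Pow(-21669, -1))) = Add(Mul(Mul(Add(-83, -45), -62), Pow(-8805, -1)), Mul(9573, Pow(-21669, -1))) = Add(Mul(Mul(-128, -62), Rational(-1, 8805)), Mul(9573, Rational(-1, 21669))) = Add(Mul(7936, Rational(-1, 8805)), Rational(-3191, 7223)) = Add(Rational(-7936, 8805), Rational(-3191, 7223)) = Rational(-85418483, 63598515)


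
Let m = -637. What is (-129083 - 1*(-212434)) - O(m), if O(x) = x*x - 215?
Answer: -322203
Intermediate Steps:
O(x) = -215 + x**2 (O(x) = x**2 - 215 = -215 + x**2)
(-129083 - 1*(-212434)) - O(m) = (-129083 - 1*(-212434)) - (-215 + (-637)**2) = (-129083 + 212434) - (-215 + 405769) = 83351 - 1*405554 = 83351 - 405554 = -322203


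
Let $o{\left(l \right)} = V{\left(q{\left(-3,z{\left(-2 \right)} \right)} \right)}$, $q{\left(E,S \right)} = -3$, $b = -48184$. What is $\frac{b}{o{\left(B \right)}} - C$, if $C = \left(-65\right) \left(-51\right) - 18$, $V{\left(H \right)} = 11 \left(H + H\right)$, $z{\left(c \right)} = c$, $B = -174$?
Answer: $- \frac{84709}{33} \approx -2566.9$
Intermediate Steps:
$V{\left(H \right)} = 22 H$ ($V{\left(H \right)} = 11 \cdot 2 H = 22 H$)
$o{\left(l \right)} = -66$ ($o{\left(l \right)} = 22 \left(-3\right) = -66$)
$C = 3297$ ($C = 3315 - 18 = 3297$)
$\frac{b}{o{\left(B \right)}} - C = - \frac{48184}{-66} - 3297 = \left(-48184\right) \left(- \frac{1}{66}\right) - 3297 = \frac{24092}{33} - 3297 = - \frac{84709}{33}$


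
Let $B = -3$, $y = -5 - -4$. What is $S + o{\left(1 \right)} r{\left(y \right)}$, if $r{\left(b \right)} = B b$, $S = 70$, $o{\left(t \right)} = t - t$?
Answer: $70$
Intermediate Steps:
$o{\left(t \right)} = 0$
$y = -1$ ($y = -5 + 4 = -1$)
$r{\left(b \right)} = - 3 b$
$S + o{\left(1 \right)} r{\left(y \right)} = 70 + 0 \left(\left(-3\right) \left(-1\right)\right) = 70 + 0 \cdot 3 = 70 + 0 = 70$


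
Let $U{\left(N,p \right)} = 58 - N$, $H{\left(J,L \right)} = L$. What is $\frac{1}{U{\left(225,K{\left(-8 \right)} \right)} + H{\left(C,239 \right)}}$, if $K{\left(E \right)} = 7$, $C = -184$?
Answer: $\frac{1}{72} \approx 0.013889$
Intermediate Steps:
$\frac{1}{U{\left(225,K{\left(-8 \right)} \right)} + H{\left(C,239 \right)}} = \frac{1}{\left(58 - 225\right) + 239} = \frac{1}{-167 + 239} = \frac{1}{72}$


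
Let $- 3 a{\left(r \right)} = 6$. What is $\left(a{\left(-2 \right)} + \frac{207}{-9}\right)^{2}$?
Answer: $625$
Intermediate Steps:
$a{\left(r \right)} = -2$ ($a{\left(r \right)} = \left(- \frac{1}{3}\right) 6 = -2$)
$\left(a{\left(-2 \right)} + \frac{207}{-9}\right)^{2} = \left(-2 + \frac{207}{-9}\right)^{2} = \left(-2 + 207 \left(- \frac{1}{9}\right)\right)^{2} = \left(-2 - 23\right)^{2} = \left(-25\right)^{2} = 625$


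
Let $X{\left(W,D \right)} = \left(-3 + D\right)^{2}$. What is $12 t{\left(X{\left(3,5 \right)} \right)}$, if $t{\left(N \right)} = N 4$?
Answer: $192$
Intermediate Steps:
$t{\left(N \right)} = 4 N$
$12 t{\left(X{\left(3,5 \right)} \right)} = 12 \cdot 4 \left(-3 + 5\right)^{2} = 12 \cdot 4 \cdot 2^{2} = 12 \cdot 4 \cdot 4 = 12 \cdot 16 = 192$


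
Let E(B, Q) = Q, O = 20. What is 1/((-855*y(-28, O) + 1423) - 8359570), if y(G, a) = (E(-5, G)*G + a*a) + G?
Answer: -1/9346527 ≈ -1.0699e-7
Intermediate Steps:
y(G, a) = G + G**2 + a**2 (y(G, a) = (G*G + a*a) + G = (G**2 + a**2) + G = G + G**2 + a**2)
1/((-855*y(-28, O) + 1423) - 8359570) = 1/((-855*(-28 + (-28)**2 + 20**2) + 1423) - 8359570) = 1/((-855*(-28 + 784 + 400) + 1423) - 8359570) = 1/((-855*1156 + 1423) - 8359570) = 1/((-988380 + 1423) - 8359570) = 1/(-986957 - 8359570) = 1/(-9346527) = -1/9346527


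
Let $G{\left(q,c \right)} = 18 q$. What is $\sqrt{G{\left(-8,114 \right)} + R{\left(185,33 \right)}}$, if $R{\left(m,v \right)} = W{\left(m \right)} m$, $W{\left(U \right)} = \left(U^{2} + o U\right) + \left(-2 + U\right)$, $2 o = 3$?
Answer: $\frac{\sqrt{25666694}}{2} \approx 2533.1$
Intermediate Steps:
$o = \frac{3}{2}$ ($o = \frac{1}{2} \cdot 3 = \frac{3}{2} \approx 1.5$)
$W{\left(U \right)} = -2 + U^{2} + \frac{5 U}{2}$ ($W{\left(U \right)} = \left(U^{2} + \frac{3 U}{2}\right) + \left(-2 + U\right) = -2 + U^{2} + \frac{5 U}{2}$)
$R{\left(m,v \right)} = m \left(-2 + m^{2} + \frac{5 m}{2}\right)$ ($R{\left(m,v \right)} = \left(-2 + m^{2} + \frac{5 m}{2}\right) m = m \left(-2 + m^{2} + \frac{5 m}{2}\right)$)
$\sqrt{G{\left(-8,114 \right)} + R{\left(185,33 \right)}} = \sqrt{18 \left(-8\right) + \frac{1}{2} \cdot 185 \left(-4 + 2 \cdot 185^{2} + 5 \cdot 185\right)} = \sqrt{-144 + \frac{1}{2} \cdot 185 \left(-4 + 2 \cdot 34225 + 925\right)} = \sqrt{-144 + \frac{1}{2} \cdot 185 \left(-4 + 68450 + 925\right)} = \sqrt{-144 + \frac{1}{2} \cdot 185 \cdot 69371} = \sqrt{-144 + \frac{12833635}{2}} = \sqrt{\frac{12833347}{2}} = \frac{\sqrt{25666694}}{2}$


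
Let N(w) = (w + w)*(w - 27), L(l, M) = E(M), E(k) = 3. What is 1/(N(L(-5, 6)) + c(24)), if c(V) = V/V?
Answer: -1/143 ≈ -0.0069930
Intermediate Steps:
L(l, M) = 3
c(V) = 1
N(w) = 2*w*(-27 + w) (N(w) = (2*w)*(-27 + w) = 2*w*(-27 + w))
1/(N(L(-5, 6)) + c(24)) = 1/(2*3*(-27 + 3) + 1) = 1/(2*3*(-24) + 1) = 1/(-144 + 1) = 1/(-143) = -1/143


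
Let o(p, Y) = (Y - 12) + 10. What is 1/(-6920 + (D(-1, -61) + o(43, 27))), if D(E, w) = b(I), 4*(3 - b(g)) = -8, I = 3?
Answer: -1/6890 ≈ -0.00014514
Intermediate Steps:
b(g) = 5 (b(g) = 3 - ¼*(-8) = 3 + 2 = 5)
o(p, Y) = -2 + Y (o(p, Y) = (-12 + Y) + 10 = -2 + Y)
D(E, w) = 5
1/(-6920 + (D(-1, -61) + o(43, 27))) = 1/(-6920 + (5 + (-2 + 27))) = 1/(-6920 + (5 + 25)) = 1/(-6920 + 30) = 1/(-6890) = -1/6890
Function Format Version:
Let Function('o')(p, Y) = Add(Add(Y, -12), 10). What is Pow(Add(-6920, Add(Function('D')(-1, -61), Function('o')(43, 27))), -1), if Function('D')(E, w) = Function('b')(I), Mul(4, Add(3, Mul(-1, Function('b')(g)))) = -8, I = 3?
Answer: Rational(-1, 6890) ≈ -0.00014514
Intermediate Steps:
Function('b')(g) = 5 (Function('b')(g) = Add(3, Mul(Rational(-1, 4), -8)) = Add(3, 2) = 5)
Function('o')(p, Y) = Add(-2, Y) (Function('o')(p, Y) = Add(Add(-12, Y), 10) = Add(-2, Y))
Function('D')(E, w) = 5
Pow(Add(-6920, Add(Function('D')(-1, -61), Function('o')(43, 27))), -1) = Pow(Add(-6920, Add(5, Add(-2, 27))), -1) = Pow(Add(-6920, Add(5, 25)), -1) = Pow(Add(-6920, 30), -1) = Pow(-6890, -1) = Rational(-1, 6890)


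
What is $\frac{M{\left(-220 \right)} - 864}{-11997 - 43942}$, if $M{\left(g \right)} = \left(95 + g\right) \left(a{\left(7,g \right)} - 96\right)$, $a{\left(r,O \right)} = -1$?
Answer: $- \frac{11261}{55939} \approx -0.20131$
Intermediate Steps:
$M{\left(g \right)} = -9215 - 97 g$ ($M{\left(g \right)} = \left(95 + g\right) \left(-1 - 96\right) = \left(95 + g\right) \left(-97\right) = -9215 - 97 g$)
$\frac{M{\left(-220 \right)} - 864}{-11997 - 43942} = \frac{\left(-9215 - -21340\right) - 864}{-11997 - 43942} = \frac{\left(-9215 + 21340\right) - 864}{-55939} = \left(12125 - 864\right) \left(- \frac{1}{55939}\right) = 11261 \left(- \frac{1}{55939}\right) = - \frac{11261}{55939}$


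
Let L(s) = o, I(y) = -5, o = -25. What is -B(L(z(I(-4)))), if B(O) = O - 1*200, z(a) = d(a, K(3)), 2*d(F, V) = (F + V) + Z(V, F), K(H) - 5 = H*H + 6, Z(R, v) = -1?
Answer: 225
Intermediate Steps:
K(H) = 11 + H² (K(H) = 5 + (H*H + 6) = 5 + (H² + 6) = 5 + (6 + H²) = 11 + H²)
d(F, V) = -½ + F/2 + V/2 (d(F, V) = ((F + V) - 1)/2 = (-1 + F + V)/2 = -½ + F/2 + V/2)
z(a) = 19/2 + a/2 (z(a) = -½ + a/2 + (11 + 3²)/2 = -½ + a/2 + (11 + 9)/2 = -½ + a/2 + (½)*20 = -½ + a/2 + 10 = 19/2 + a/2)
L(s) = -25
B(O) = -200 + O (B(O) = O - 200 = -200 + O)
-B(L(z(I(-4)))) = -(-200 - 25) = -1*(-225) = 225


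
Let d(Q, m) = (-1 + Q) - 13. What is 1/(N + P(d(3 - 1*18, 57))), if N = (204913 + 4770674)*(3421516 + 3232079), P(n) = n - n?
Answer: 1/33105540785265 ≈ 3.0206e-14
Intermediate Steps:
d(Q, m) = -14 + Q
P(n) = 0
N = 33105540785265 (N = 4975587*6653595 = 33105540785265)
1/(N + P(d(3 - 1*18, 57))) = 1/(33105540785265 + 0) = 1/33105540785265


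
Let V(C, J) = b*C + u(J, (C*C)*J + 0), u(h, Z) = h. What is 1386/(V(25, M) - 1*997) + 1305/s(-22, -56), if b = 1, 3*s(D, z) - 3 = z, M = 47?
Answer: -3694833/49025 ≈ -75.366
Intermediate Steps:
s(D, z) = 1 + z/3
V(C, J) = C + J (V(C, J) = 1*C + J = C + J)
1386/(V(25, M) - 1*997) + 1305/s(-22, -56) = 1386/((25 + 47) - 1*997) + 1305/(1 + (⅓)*(-56)) = 1386/(72 - 997) + 1305/(1 - 56/3) = 1386/(-925) + 1305/(-53/3) = 1386*(-1/925) + 1305*(-3/53) = -1386/925 - 3915/53 = -3694833/49025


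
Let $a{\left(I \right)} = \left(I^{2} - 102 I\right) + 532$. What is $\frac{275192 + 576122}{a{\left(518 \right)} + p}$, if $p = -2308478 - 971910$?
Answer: $- \frac{425657}{1532184} \approx -0.27781$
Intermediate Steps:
$a{\left(I \right)} = 532 + I^{2} - 102 I$
$p = -3280388$
$\frac{275192 + 576122}{a{\left(518 \right)} + p} = \frac{275192 + 576122}{\left(532 + 518^{2} - 52836\right) - 3280388} = \frac{851314}{\left(532 + 268324 - 52836\right) - 3280388} = \frac{851314}{216020 - 3280388} = \frac{851314}{-3064368} = 851314 \left(- \frac{1}{3064368}\right) = - \frac{425657}{1532184}$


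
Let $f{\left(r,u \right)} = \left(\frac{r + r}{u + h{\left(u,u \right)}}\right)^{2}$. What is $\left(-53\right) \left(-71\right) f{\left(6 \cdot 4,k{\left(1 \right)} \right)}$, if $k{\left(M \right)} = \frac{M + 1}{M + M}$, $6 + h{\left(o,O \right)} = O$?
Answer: $541872$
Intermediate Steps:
$h{\left(o,O \right)} = -6 + O$
$k{\left(M \right)} = \frac{1 + M}{2 M}$
$f{\left(r,u \right)} = \frac{4 r^{2}}{\left(-6 + 2 u\right)^{2}}$ ($f{\left(r,u \right)} = \left(\frac{r + r}{u + \left(-6 + u\right)}\right)^{2} = \left(\frac{2 r}{-6 + 2 u}\right)^{2} = \frac{4 r^{2}}{\left(-6 + 2 u\right)^{2}}$)
$\left(-53\right) \left(-71\right) f{\left(6 \cdot 4,k{\left(1 \right)} \right)} = \left(-53\right) \left(-71\right) \frac{\left(6 \cdot 4\right)^{2}}{\left(-3 + \frac{1 + 1}{2 \cdot 1}\right)^{2}} = 3763 \frac{24^{2}}{\left(-3 + \frac{1}{2} \cdot 1 \cdot 2\right)^{2}} = 3763 \frac{576}{\left(-3 + 1\right)^{2}} = 3763 \cdot \frac{576}{4} = 3763 \cdot 576 \cdot \frac{1}{4} = 3763 \cdot 144 = 541872$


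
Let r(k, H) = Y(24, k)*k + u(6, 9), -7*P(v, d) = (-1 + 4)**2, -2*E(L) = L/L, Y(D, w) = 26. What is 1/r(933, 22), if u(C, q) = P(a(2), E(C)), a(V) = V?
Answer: 7/169797 ≈ 4.1226e-5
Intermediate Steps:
E(L) = -1/2 (E(L) = -L/(2*L) = -1/2*1 = -1/2)
P(v, d) = -9/7 (P(v, d) = -(-1 + 4)**2/7 = -1/7*3**2 = -1/7*9 = -9/7)
u(C, q) = -9/7
r(k, H) = -9/7 + 26*k (r(k, H) = 26*k - 9/7 = -9/7 + 26*k)
1/r(933, 22) = 1/(-9/7 + 26*933) = 1/(-9/7 + 24258) = 1/(169797/7) = 7/169797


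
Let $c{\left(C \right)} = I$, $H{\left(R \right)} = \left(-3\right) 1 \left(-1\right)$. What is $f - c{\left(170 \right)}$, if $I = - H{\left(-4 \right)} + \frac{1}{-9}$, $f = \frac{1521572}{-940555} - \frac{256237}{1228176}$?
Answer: $\frac{1484089926353}{1155167077680} \approx 1.2847$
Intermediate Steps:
$f = - \frac{2109763204207}{1155167077680}$ ($f = 1521572 \left(- \frac{1}{940555}\right) - \frac{256237}{1228176} = - \frac{1521572}{940555} - \frac{256237}{1228176} = - \frac{2109763204207}{1155167077680} \approx -1.8264$)
$H{\left(R \right)} = 3$ ($H{\left(R \right)} = \left(-3\right) \left(-1\right) = 3$)
$I = - \frac{28}{9}$ ($I = \left(-1\right) 3 + \frac{1}{-9} = -3 - \frac{1}{9} = - \frac{28}{9} \approx -3.1111$)
$c{\left(C \right)} = - \frac{28}{9}$
$f - c{\left(170 \right)} = - \frac{2109763204207}{1155167077680} - - \frac{28}{9} = - \frac{2109763204207}{1155167077680} + \frac{28}{9} = \frac{1484089926353}{1155167077680}$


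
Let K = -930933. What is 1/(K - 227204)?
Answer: -1/1158137 ≈ -8.6346e-7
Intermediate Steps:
1/(K - 227204) = 1/(-930933 - 227204) = 1/(-1158137) = -1/1158137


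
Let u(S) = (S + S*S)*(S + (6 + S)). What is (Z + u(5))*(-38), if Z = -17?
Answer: -17594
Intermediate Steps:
u(S) = (6 + 2*S)*(S + S²) (u(S) = (S + S²)*(6 + 2*S) = (6 + 2*S)*(S + S²))
(Z + u(5))*(-38) = (-17 + 2*5*(3 + 5² + 4*5))*(-38) = (-17 + 2*5*(3 + 25 + 20))*(-38) = (-17 + 2*5*48)*(-38) = (-17 + 480)*(-38) = 463*(-38) = -17594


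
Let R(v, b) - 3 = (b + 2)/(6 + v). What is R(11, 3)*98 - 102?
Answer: 3754/17 ≈ 220.82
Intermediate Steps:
R(v, b) = 3 + (2 + b)/(6 + v) (R(v, b) = 3 + (b + 2)/(6 + v) = 3 + (2 + b)/(6 + v))
R(11, 3)*98 - 102 = ((20 + 3 + 3*11)/(6 + 11))*98 - 102 = ((20 + 3 + 33)/17)*98 - 102 = ((1/17)*56)*98 - 102 = (56/17)*98 - 102 = 5488/17 - 102 = 3754/17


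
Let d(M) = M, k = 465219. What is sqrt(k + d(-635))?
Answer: 2*sqrt(116146) ≈ 681.60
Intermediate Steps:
sqrt(k + d(-635)) = sqrt(465219 - 635) = sqrt(464584) = 2*sqrt(116146)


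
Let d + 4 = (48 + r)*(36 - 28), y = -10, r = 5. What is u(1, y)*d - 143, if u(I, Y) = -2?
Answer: -983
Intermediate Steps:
d = 420 (d = -4 + (48 + 5)*(36 - 28) = -4 + 53*8 = -4 + 424 = 420)
u(1, y)*d - 143 = -2*420 - 143 = -840 - 143 = -983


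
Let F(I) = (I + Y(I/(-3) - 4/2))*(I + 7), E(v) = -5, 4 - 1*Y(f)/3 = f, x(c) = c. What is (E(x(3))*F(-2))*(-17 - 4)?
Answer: 7350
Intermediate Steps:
Y(f) = 12 - 3*f
F(I) = (7 + I)*(18 + 2*I) (F(I) = (I + (12 - 3*(I/(-3) - 4/2)))*(I + 7) = (I + (12 - 3*(I*(-⅓) - 4*½)))*(7 + I) = (I + (12 - 3*(-I/3 - 2)))*(7 + I) = (I + (12 - 3*(-2 - I/3)))*(7 + I) = (I + (12 + (6 + I)))*(7 + I) = (I + (18 + I))*(7 + I) = (18 + 2*I)*(7 + I) = (7 + I)*(18 + 2*I))
(E(x(3))*F(-2))*(-17 - 4) = (-5*(126 + 2*(-2)² + 32*(-2)))*(-17 - 4) = -5*(126 + 2*4 - 64)*(-21) = -5*(126 + 8 - 64)*(-21) = -5*70*(-21) = -350*(-21) = 7350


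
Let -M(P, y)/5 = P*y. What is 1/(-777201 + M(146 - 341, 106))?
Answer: -1/673851 ≈ -1.4840e-6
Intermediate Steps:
M(P, y) = -5*P*y
1/(-777201 + M(146 - 341, 106)) = 1/(-777201 - 5*(146 - 341)*106) = 1/(-777201 - 5*(-195)*106) = 1/(-777201 + 103350) = 1/(-673851) = -1/673851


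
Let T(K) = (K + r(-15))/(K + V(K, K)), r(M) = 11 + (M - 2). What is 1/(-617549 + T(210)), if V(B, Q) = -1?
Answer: -209/129067537 ≈ -1.6193e-6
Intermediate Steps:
r(M) = 9 + M (r(M) = 11 + (-2 + M) = 9 + M)
T(K) = (-6 + K)/(-1 + K) (T(K) = (K + (9 - 15))/(K - 1) = (K - 6)/(-1 + K) = (-6 + K)/(-1 + K))
1/(-617549 + T(210)) = 1/(-617549 + (-6 + 210)/(-1 + 210)) = 1/(-617549 + 204/209) = 1/(-129067537/209) = -209/129067537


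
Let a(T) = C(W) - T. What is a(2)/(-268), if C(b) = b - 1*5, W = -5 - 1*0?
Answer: 3/67 ≈ 0.044776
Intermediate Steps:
W = -5 (W = -5 + 0 = -5)
C(b) = -5 + b (C(b) = b - 5 = -5 + b)
a(T) = -10 - T (a(T) = (-5 - 5) - T = -10 - T)
a(2)/(-268) = (-10 - 1*2)/(-268) = (-10 - 2)*(-1/268) = -12*(-1/268) = 3/67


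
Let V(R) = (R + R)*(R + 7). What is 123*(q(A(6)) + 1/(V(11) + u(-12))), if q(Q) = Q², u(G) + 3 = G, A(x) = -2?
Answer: 62525/127 ≈ 492.32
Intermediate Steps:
u(G) = -3 + G
V(R) = 2*R*(7 + R) (V(R) = (2*R)*(7 + R) = 2*R*(7 + R))
123*(q(A(6)) + 1/(V(11) + u(-12))) = 123*((-2)² + 1/(2*11*(7 + 11) + (-3 - 12))) = 123*(4 + 1/(2*11*18 - 15)) = 123*(4 + 1/(396 - 15)) = 123*(4 + 1/381) = 123*(1525/381) = 62525/127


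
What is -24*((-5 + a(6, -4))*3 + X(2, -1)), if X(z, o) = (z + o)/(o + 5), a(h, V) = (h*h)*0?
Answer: 354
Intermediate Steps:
a(h, V) = 0 (a(h, V) = h**2*0 = 0)
X(z, o) = (o + z)/(5 + o)
-24*((-5 + a(6, -4))*3 + X(2, -1)) = -24*((-5 + 0)*3 + (-1 + 2)/(5 - 1)) = -24*(-5*3 + 1/4) = -24*(-15 + (1/4)*1) = -24*(-15 + 1/4) = -24*(-59/4) = 354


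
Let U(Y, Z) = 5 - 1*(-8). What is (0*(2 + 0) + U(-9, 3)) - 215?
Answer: -202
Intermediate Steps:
U(Y, Z) = 13 (U(Y, Z) = 5 + 8 = 13)
(0*(2 + 0) + U(-9, 3)) - 215 = (0*(2 + 0) + 13) - 215 = (0*2 + 13) - 215 = (0 + 13) - 215 = 13 - 215 = -202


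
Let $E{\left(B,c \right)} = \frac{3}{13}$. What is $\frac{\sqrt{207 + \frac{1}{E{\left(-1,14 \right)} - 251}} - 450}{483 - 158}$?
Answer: $- \frac{18}{13} + \frac{\sqrt{549967705}}{529750} \approx -1.3403$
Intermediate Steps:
$E{\left(B,c \right)} = \frac{3}{13}$ ($E{\left(B,c \right)} = 3 \cdot \frac{1}{13} = \frac{3}{13}$)
$\frac{\sqrt{207 + \frac{1}{E{\left(-1,14 \right)} - 251}} - 450}{483 - 158} = \frac{\sqrt{207 + \frac{1}{\frac{3}{13} - 251}} - 450}{483 - 158} = \frac{\sqrt{207 + \frac{1}{- \frac{3260}{13}}} - 450}{325} = \left(\sqrt{207 - \frac{13}{3260}} - 450\right) \frac{1}{325} = \left(\sqrt{\frac{674807}{3260}} - 450\right) \frac{1}{325} = \left(\frac{\sqrt{549967705}}{1630} - 450\right) \frac{1}{325} = \left(-450 + \frac{\sqrt{549967705}}{1630}\right) \frac{1}{325} = - \frac{18}{13} + \frac{\sqrt{549967705}}{529750}$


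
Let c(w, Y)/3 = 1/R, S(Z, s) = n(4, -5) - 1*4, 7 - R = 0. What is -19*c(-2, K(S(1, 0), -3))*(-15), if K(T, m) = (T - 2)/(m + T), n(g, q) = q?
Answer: 855/7 ≈ 122.14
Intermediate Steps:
R = 7 (R = 7 - 1*0 = 7 + 0 = 7)
S(Z, s) = -9 (S(Z, s) = -5 - 1*4 = -5 - 4 = -9)
K(T, m) = (-2 + T)/(T + m)
c(w, Y) = 3/7
-19*c(-2, K(S(1, 0), -3))*(-15) = -19*3/7*(-15) = -57/7*(-15) = 855/7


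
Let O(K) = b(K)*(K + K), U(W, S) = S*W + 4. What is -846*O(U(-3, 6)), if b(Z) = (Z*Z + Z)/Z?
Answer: -307944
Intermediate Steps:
b(Z) = (Z + Z²)/Z (b(Z) = (Z² + Z)/Z = (Z + Z²)/Z)
U(W, S) = 4 + S*W
O(K) = 2*K*(1 + K) (O(K) = (1 + K)*(K + K) = (1 + K)*(2*K) = 2*K*(1 + K))
-846*O(U(-3, 6)) = -1692*(4 + 6*(-3))*(1 + (4 + 6*(-3))) = -1692*(4 - 18)*(1 + (4 - 18)) = -1692*(-14)*(1 - 14) = -1692*(-14)*(-13) = -846*364 = -307944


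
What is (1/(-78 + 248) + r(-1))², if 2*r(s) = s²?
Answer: 1849/7225 ≈ 0.25592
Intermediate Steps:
r(s) = s²/2
(1/(-78 + 248) + r(-1))² = (1/(-78 + 248) + (½)*(-1)²)² = (1/170 + (½)*1)² = (1/170 + ½)² = (43/85)² = 1849/7225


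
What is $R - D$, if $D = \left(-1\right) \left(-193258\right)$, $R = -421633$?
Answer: $-614891$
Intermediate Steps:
$D = 193258$
$R - D = -421633 - 193258 = -614891$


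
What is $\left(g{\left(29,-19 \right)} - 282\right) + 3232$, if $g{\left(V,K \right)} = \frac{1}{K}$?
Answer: $\frac{56049}{19} \approx 2949.9$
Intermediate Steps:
$\left(g{\left(29,-19 \right)} - 282\right) + 3232 = \left(\frac{1}{-19} - 282\right) + 3232 = \left(- \frac{1}{19} - 282\right) + 3232 = - \frac{5359}{19} + 3232 = \frac{56049}{19}$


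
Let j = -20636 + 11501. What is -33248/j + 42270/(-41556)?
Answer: 165919573/63269010 ≈ 2.6224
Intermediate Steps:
j = -9135
-33248/j + 42270/(-41556) = -33248/(-9135) + 42270/(-41556) = -33248*(-1/9135) + 42270*(-1/41556) = 33248/9135 - 7045/6926 = 165919573/63269010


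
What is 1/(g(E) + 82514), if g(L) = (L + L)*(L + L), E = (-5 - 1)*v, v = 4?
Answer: 1/84818 ≈ 1.1790e-5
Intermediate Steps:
E = -24 (E = (-5 - 1)*4 = -6*4 = -24)
g(L) = 4*L² (g(L) = (2*L)*(2*L) = 4*L²)
1/(g(E) + 82514) = 1/(4*(-24)² + 82514) = 1/(4*576 + 82514) = 1/(2304 + 82514) = 1/84818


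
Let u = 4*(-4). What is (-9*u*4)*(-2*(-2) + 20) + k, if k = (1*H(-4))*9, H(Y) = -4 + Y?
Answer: 13752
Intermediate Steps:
u = -16
k = -72 (k = (1*(-4 - 4))*9 = (1*(-8))*9 = -8*9 = -72)
(-9*u*4)*(-2*(-2) + 20) + k = (-9*(-16)*4)*(-2*(-2) + 20) - 72 = (144*4)*(4 + 20) - 72 = 576*24 - 72 = 13824 - 72 = 13752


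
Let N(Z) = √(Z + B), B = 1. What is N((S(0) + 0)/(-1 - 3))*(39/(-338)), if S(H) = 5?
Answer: -3*I/52 ≈ -0.057692*I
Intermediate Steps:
N(Z) = √(1 + Z) (N(Z) = √(Z + 1) = √(1 + Z))
N((S(0) + 0)/(-1 - 3))*(39/(-338)) = √(1 + (5 + 0)/(-1 - 3))*(39/(-338)) = √(1 + 5/(-4))*(39*(-1/338)) = √(1 + 5*(-¼))*(-3/26) = √(1 - 5/4)*(-3/26) = √(-¼)*(-3/26) = (I/2)*(-3/26) = -3*I/52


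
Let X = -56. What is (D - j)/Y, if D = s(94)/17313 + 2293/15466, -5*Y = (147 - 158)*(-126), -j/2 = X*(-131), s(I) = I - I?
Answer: -378199075/7145292 ≈ -52.930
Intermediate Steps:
s(I) = 0
j = -14672 (j = -(-112)*(-131) = -2*7336 = -14672)
Y = -1386/5 (Y = -(147 - 158)*(-126)/5 = -(-11)*(-126)/5 = -1/5*1386 = -1386/5 ≈ -277.20)
D = 2293/15466 (D = 0/17313 + 2293/15466 = 0*(1/17313) + 2293*(1/15466) = 0 + 2293/15466 = 2293/15466 ≈ 0.14826)
(D - j)/Y = (2293/15466 - 1*(-14672))/(-1386/5) = (2293/15466 + 14672)*(-5/1386) = (226919445/15466)*(-5/1386) = -378199075/7145292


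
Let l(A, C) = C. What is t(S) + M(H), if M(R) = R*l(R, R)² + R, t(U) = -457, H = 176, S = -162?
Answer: 5451495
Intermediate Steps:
M(R) = R + R³ (M(R) = R*R² + R = R³ + R = R + R³)
t(S) + M(H) = -457 + (176 + 176³) = -457 + (176 + 5451776) = -457 + 5451952 = 5451495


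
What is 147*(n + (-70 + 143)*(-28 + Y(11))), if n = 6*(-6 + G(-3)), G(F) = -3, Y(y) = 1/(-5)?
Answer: -1552761/5 ≈ -3.1055e+5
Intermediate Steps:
Y(y) = -⅕
n = -54 (n = 6*(-6 - 3) = 6*(-9) = -54)
147*(n + (-70 + 143)*(-28 + Y(11))) = 147*(-54 + (-70 + 143)*(-28 - ⅕)) = 147*(-54 + 73*(-141/5)) = 147*(-54 - 10293/5) = 147*(-10563/5) = -1552761/5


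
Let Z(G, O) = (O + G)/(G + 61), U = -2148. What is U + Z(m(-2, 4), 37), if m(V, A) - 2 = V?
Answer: -130991/61 ≈ -2147.4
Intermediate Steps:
m(V, A) = 2 + V
Z(G, O) = (G + O)/(61 + G)
U + Z(m(-2, 4), 37) = -2148 + ((2 - 2) + 37)/(61 + (2 - 2)) = -2148 + (0 + 37)/(61 + 0) = -2148 + 37/61 = -130991/61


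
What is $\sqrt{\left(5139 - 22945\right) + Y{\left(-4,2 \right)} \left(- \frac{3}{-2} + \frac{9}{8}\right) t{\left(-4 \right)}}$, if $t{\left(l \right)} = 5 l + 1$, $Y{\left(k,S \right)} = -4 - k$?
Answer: $i \sqrt{17806} \approx 133.44 i$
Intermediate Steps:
$t{\left(l \right)} = 1 + 5 l$
$\sqrt{\left(5139 - 22945\right) + Y{\left(-4,2 \right)} \left(- \frac{3}{-2} + \frac{9}{8}\right) t{\left(-4 \right)}} = \sqrt{\left(5139 - 22945\right) + \left(-4 - -4\right) \left(- \frac{3}{-2} + \frac{9}{8}\right) \left(1 + 5 \left(-4\right)\right)} = \sqrt{\left(5139 - 22945\right) + \left(-4 + 4\right) \left(\left(-3\right) \left(- \frac{1}{2}\right) + 9 \cdot \frac{1}{8}\right) \left(1 - 20\right)} = \sqrt{-17806 + 0 \left(\frac{3}{2} + \frac{9}{8}\right) \left(-19\right)} = \sqrt{-17806 + 0 \cdot \frac{21}{8} \left(-19\right)} = \sqrt{-17806 + 0 \left(-19\right)} = \sqrt{-17806 + 0} = \sqrt{-17806} = i \sqrt{17806}$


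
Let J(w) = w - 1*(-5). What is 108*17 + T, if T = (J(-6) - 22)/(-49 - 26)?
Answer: 137723/75 ≈ 1836.3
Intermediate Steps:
J(w) = 5 + w (J(w) = w + 5 = 5 + w)
T = 23/75 (T = ((5 - 6) - 22)/(-49 - 26) = (-1 - 22)/(-75) = -23*(-1/75) = 23/75 ≈ 0.30667)
108*17 + T = 108*17 + 23/75 = 1836 + 23/75 = 137723/75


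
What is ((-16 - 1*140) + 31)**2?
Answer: 15625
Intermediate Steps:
((-16 - 1*140) + 31)**2 = ((-16 - 140) + 31)**2 = (-156 + 31)**2 = (-125)**2 = 15625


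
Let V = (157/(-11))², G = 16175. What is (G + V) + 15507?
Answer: 3858171/121 ≈ 31886.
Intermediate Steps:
V = 24649/121 (V = (157*(-1/11))² = (-157/11)² = 24649/121 ≈ 203.71)
(G + V) + 15507 = (16175 + 24649/121) + 15507 = 1981824/121 + 15507 = 3858171/121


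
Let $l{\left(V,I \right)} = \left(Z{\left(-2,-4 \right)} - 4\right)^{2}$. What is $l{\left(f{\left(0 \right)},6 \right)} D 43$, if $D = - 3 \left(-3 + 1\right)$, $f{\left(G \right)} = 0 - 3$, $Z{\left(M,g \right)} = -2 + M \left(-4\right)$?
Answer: $1032$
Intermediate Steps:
$Z{\left(M,g \right)} = -2 - 4 M$
$f{\left(G \right)} = -3$ ($f{\left(G \right)} = 0 - 3 = -3$)
$l{\left(V,I \right)} = 4$ ($l{\left(V,I \right)} = \left(\left(-2 - -8\right) - 4\right)^{2} = \left(\left(-2 + 8\right) - 4\right)^{2} = \left(6 - 4\right)^{2} = 2^{2} = 4$)
$D = 6$ ($D = \left(-3\right) \left(-2\right) = 6$)
$l{\left(f{\left(0 \right)},6 \right)} D 43 = 4 \cdot 6 \cdot 43 = 24 \cdot 43 = 1032$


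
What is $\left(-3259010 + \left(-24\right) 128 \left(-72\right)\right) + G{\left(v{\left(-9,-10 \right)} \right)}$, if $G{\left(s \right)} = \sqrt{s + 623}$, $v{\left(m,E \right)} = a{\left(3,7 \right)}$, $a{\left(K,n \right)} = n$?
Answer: $-3037826 + 3 \sqrt{70} \approx -3.0378 \cdot 10^{6}$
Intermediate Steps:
$v{\left(m,E \right)} = 7$
$G{\left(s \right)} = \sqrt{623 + s}$
$\left(-3259010 + \left(-24\right) 128 \left(-72\right)\right) + G{\left(v{\left(-9,-10 \right)} \right)} = \left(-3259010 + \left(-24\right) 128 \left(-72\right)\right) + \sqrt{623 + 7} = \left(-3259010 - -221184\right) + \sqrt{630} = \left(-3259010 + 221184\right) + 3 \sqrt{70} = -3037826 + 3 \sqrt{70}$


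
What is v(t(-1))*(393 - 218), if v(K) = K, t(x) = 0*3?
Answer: 0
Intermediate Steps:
t(x) = 0
v(t(-1))*(393 - 218) = 0*(393 - 218) = 0*175 = 0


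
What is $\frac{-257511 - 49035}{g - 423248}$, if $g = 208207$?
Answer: $\frac{306546}{215041} \approx 1.4255$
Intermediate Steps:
$\frac{-257511 - 49035}{g - 423248} = \frac{-257511 - 49035}{208207 - 423248} = - \frac{306546}{-215041} = \left(-306546\right) \left(- \frac{1}{215041}\right) = \frac{306546}{215041}$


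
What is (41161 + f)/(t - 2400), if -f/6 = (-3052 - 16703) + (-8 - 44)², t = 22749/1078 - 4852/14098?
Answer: -155740027982/2582775761 ≈ -60.299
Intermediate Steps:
t = 22534639/1085546 (t = 22749*(1/1078) - 4852*1/14098 = 22749/1078 - 2426/7049 = 22534639/1085546 ≈ 20.759)
f = 102306 (f = -6*((-3052 - 16703) + (-8 - 44)²) = -6*(-19755 + (-52)²) = -6*(-19755 + 2704) = -6*(-17051) = 102306)
(41161 + f)/(t - 2400) = (41161 + 102306)/(22534639/1085546 - 2400) = 143467/(-2582775761/1085546) = 143467*(-1085546/2582775761) = -155740027982/2582775761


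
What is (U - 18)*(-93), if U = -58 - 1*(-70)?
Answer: 558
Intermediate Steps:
U = 12 (U = -58 + 70 = 12)
(U - 18)*(-93) = (12 - 18)*(-93) = -6*(-93) = 558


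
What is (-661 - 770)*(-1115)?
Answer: 1595565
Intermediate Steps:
(-661 - 770)*(-1115) = -1431*(-1115) = 1595565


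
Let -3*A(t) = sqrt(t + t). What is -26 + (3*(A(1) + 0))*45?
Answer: -26 - 45*sqrt(2) ≈ -89.640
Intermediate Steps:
A(t) = -sqrt(2)*sqrt(t)/3 (A(t) = -sqrt(t + t)/3 = -sqrt(2)*sqrt(t)/3)
-26 + (3*(A(1) + 0))*45 = -26 + (3*(-sqrt(2)*sqrt(1)/3 + 0))*45 = -26 + (3*(-1/3*sqrt(2)*1 + 0))*45 = -26 + (3*(-sqrt(2)/3 + 0))*45 = -26 + (3*(-sqrt(2)/3))*45 = -26 - sqrt(2)*45 = -26 - 45*sqrt(2)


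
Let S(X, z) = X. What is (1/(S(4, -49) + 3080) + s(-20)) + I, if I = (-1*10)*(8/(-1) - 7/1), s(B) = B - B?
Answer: 462601/3084 ≈ 150.00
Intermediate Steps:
s(B) = 0
I = 150 (I = -10*(8*(-1) - 7*1) = -10*(-8 - 7) = -10*(-15) = 150)
(1/(S(4, -49) + 3080) + s(-20)) + I = (1/(4 + 3080) + 0) + 150 = (1/3084 + 0) + 150 = 1/3084 + 150 = 462601/3084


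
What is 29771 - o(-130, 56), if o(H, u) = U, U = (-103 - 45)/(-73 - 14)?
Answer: 2589929/87 ≈ 29769.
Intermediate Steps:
U = 148/87 (U = -148/(-87) = -148*(-1/87) = 148/87 ≈ 1.7011)
o(H, u) = 148/87
29771 - o(-130, 56) = 29771 - 1*148/87 = 29771 - 148/87 = 2589929/87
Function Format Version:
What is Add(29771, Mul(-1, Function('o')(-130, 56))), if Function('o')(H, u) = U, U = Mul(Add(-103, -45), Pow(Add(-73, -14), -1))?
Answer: Rational(2589929, 87) ≈ 29769.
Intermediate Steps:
U = Rational(148, 87) (U = Mul(-148, Pow(-87, -1)) = Mul(-148, Rational(-1, 87)) = Rational(148, 87) ≈ 1.7011)
Function('o')(H, u) = Rational(148, 87)
Add(29771, Mul(-1, Function('o')(-130, 56))) = Add(29771, Mul(-1, Rational(148, 87))) = Add(29771, Rational(-148, 87)) = Rational(2589929, 87)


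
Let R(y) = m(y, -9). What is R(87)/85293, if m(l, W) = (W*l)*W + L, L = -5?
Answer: 7042/85293 ≈ 0.082562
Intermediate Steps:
m(l, W) = -5 + l*W² (m(l, W) = (W*l)*W - 5 = l*W² - 5 = -5 + l*W²)
R(y) = -5 + 81*y (R(y) = -5 + y*(-9)² = -5 + y*81 = -5 + 81*y)
R(87)/85293 = (-5 + 81*87)/85293 = (-5 + 7047)*(1/85293) = 7042*(1/85293) = 7042/85293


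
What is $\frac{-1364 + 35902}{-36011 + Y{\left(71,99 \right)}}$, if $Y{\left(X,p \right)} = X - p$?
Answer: $- \frac{34538}{36039} \approx -0.95835$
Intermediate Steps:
$\frac{-1364 + 35902}{-36011 + Y{\left(71,99 \right)}} = \frac{-1364 + 35902}{-36011 + \left(71 - 99\right)} = \frac{34538}{-36011 + \left(71 - 99\right)} = \frac{34538}{-36011 - 28} = \frac{34538}{-36039} = 34538 \left(- \frac{1}{36039}\right) = - \frac{34538}{36039}$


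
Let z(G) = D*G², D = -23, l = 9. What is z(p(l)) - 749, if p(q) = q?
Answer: -2612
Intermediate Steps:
z(G) = -23*G²
z(p(l)) - 749 = -23*9² - 749 = -23*81 - 749 = -1863 - 749 = -2612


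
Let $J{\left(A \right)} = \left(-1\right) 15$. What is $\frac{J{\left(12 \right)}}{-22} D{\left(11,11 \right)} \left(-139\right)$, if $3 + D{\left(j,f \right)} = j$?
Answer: $- \frac{8340}{11} \approx -758.18$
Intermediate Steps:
$D{\left(j,f \right)} = -3 + j$
$J{\left(A \right)} = -15$
$\frac{J{\left(12 \right)}}{-22} D{\left(11,11 \right)} \left(-139\right) = - \frac{15}{-22} \left(-3 + 11\right) \left(-139\right) = \left(-15\right) \left(- \frac{1}{22}\right) 8 \left(-139\right) = \frac{15}{22} \cdot 8 \left(-139\right) = \frac{60}{11} \left(-139\right) = - \frac{8340}{11}$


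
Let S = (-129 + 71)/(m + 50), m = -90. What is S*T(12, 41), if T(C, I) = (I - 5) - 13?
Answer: 667/20 ≈ 33.350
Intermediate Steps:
T(C, I) = -18 + I (T(C, I) = (-5 + I) - 13 = -18 + I)
S = 29/20 (S = (-129 + 71)/(-90 + 50) = -58/(-40) = -58*(-1/40) = 29/20 ≈ 1.4500)
S*T(12, 41) = 29*(-18 + 41)/20 = (29/20)*23 = 667/20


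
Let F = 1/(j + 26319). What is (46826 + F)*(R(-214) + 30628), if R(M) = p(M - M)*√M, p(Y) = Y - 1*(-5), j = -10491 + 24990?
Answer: 29270316947066/20409 + 9556718345*I*√214/40818 ≈ 1.4342e+9 + 3.425e+6*I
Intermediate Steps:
j = 14499
F = 1/40818 (F = 1/(14499 + 26319) = 1/40818 ≈ 2.4499e-5)
p(Y) = 5 + Y (p(Y) = Y + 5 = 5 + Y)
R(M) = 5*√M (R(M) = (5 + (M - M))*√M = (5 + 0)*√M = 5*√M)
(46826 + F)*(R(-214) + 30628) = (46826 + 1/40818)*(5*√(-214) + 30628) = 1911343669*(5*(I*√214) + 30628)/40818 = 1911343669*(5*I*√214 + 30628)/40818 = 1911343669*(30628 + 5*I*√214)/40818 = 29270316947066/20409 + 9556718345*I*√214/40818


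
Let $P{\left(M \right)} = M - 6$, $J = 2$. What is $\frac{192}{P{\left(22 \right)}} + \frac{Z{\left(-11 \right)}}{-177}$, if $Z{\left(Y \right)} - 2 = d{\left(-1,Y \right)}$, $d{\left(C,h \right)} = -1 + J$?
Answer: $\frac{707}{59} \approx 11.983$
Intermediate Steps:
$d{\left(C,h \right)} = 1$ ($d{\left(C,h \right)} = -1 + 2 = 1$)
$Z{\left(Y \right)} = 3$ ($Z{\left(Y \right)} = 2 + 1 = 3$)
$P{\left(M \right)} = -6 + M$ ($P{\left(M \right)} = M - 6 = -6 + M$)
$\frac{192}{P{\left(22 \right)}} + \frac{Z{\left(-11 \right)}}{-177} = \frac{192}{-6 + 22} + \frac{3}{-177} = \frac{192}{16} + 3 \left(- \frac{1}{177}\right) = 192 \cdot \frac{1}{16} - \frac{1}{59} = 12 - \frac{1}{59} = \frac{707}{59}$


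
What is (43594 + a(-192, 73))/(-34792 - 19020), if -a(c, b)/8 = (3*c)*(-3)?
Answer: -14885/26906 ≈ -0.55322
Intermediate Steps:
a(c, b) = 72*c (a(c, b) = -8*3*c*(-3) = -(-72)*c = 72*c)
(43594 + a(-192, 73))/(-34792 - 19020) = (43594 + 72*(-192))/(-34792 - 19020) = (43594 - 13824)/(-53812) = 29770*(-1/53812) = -14885/26906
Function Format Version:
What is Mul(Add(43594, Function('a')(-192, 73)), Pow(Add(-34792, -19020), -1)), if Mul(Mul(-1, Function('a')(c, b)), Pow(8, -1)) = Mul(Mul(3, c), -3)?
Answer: Rational(-14885, 26906) ≈ -0.55322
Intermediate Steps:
Function('a')(c, b) = Mul(72, c) (Function('a')(c, b) = Mul(-8, Mul(Mul(3, c), -3)) = Mul(-8, Mul(-9, c)) = Mul(72, c))
Mul(Add(43594, Function('a')(-192, 73)), Pow(Add(-34792, -19020), -1)) = Mul(Add(43594, Mul(72, -192)), Pow(Add(-34792, -19020), -1)) = Mul(Add(43594, -13824), Pow(-53812, -1)) = Mul(29770, Rational(-1, 53812)) = Rational(-14885, 26906)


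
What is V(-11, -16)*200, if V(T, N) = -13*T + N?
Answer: 25400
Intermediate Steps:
V(T, N) = N - 13*T
V(-11, -16)*200 = (-16 - 13*(-11))*200 = (-16 + 143)*200 = 127*200 = 25400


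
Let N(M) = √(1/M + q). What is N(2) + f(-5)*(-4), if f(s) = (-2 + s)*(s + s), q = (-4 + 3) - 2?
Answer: -280 + I*√10/2 ≈ -280.0 + 1.5811*I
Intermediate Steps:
q = -3 (q = -1 - 2 = -3)
f(s) = 2*s*(-2 + s) (f(s) = (-2 + s)*(2*s) = 2*s*(-2 + s))
N(M) = √(-3 + 1/M) (N(M) = √(1/M - 3) = √(-3 + 1/M))
N(2) + f(-5)*(-4) = √(-3 + 1/2) + (2*(-5)*(-2 - 5))*(-4) = √(-3 + ½) + (2*(-5)*(-7))*(-4) = √(-5/2) + 70*(-4) = I*√10/2 - 280 = -280 + I*√10/2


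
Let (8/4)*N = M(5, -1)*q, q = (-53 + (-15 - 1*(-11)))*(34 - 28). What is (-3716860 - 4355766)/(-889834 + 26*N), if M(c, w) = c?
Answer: 4036313/456032 ≈ 8.8509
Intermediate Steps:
q = -342 (q = (-53 + (-15 + 11))*6 = (-53 - 4)*6 = -57*6 = -342)
N = -855 (N = (5*(-342))/2 = (½)*(-1710) = -855)
(-3716860 - 4355766)/(-889834 + 26*N) = (-3716860 - 4355766)/(-889834 + 26*(-855)) = -8072626/(-889834 - 22230) = -8072626/(-912064) = -8072626*(-1/912064) = 4036313/456032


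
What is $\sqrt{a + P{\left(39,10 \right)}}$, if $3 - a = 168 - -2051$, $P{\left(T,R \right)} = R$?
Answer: $i \sqrt{2206} \approx 46.968 i$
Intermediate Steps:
$a = -2216$ ($a = 3 - \left(168 - -2051\right) = 3 - \left(168 + 2051\right) = 3 - 2219 = -2216$)
$\sqrt{a + P{\left(39,10 \right)}} = \sqrt{-2216 + 10} = \sqrt{-2206} = i \sqrt{2206}$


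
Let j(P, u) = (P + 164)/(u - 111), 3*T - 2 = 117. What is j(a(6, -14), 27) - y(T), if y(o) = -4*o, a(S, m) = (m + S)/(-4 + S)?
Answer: 3292/21 ≈ 156.76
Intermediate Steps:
a(S, m) = (S + m)/(-4 + S)
T = 119/3 (T = 2/3 + (1/3)*117 = 2/3 + 39 = 119/3 ≈ 39.667)
j(P, u) = (164 + P)/(-111 + u)
j(a(6, -14), 27) - y(T) = (164 + (6 - 14)/(-4 + 6))/(-111 + 27) - (-4)*119/3 = (164 - 8/2)/(-84) - 1*(-476/3) = -(164 + (1/2)*(-8))/84 + 476/3 = -(164 - 4)/84 + 476/3 = -1/84*160 + 476/3 = -40/21 + 476/3 = 3292/21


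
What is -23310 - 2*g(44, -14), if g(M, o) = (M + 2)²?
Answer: -27542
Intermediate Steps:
g(M, o) = (2 + M)²
-23310 - 2*g(44, -14) = -23310 - 2*(2 + 44)² = -23310 - 2*46² = -23310 - 2*2116 = -23310 - 4232 = -27542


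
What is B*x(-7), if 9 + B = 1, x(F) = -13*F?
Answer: -728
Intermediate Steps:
B = -8 (B = -9 + 1 = -8)
B*x(-7) = -(-104)*(-7) = -8*91 = -728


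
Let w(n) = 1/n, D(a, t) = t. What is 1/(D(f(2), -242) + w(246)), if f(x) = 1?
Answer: -246/59531 ≈ -0.0041323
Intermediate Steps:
1/(D(f(2), -242) + w(246)) = 1/(-242 + 1/246) = 1/(-59531/246) = -246/59531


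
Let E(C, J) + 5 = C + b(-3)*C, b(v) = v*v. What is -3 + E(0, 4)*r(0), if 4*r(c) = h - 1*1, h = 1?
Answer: -3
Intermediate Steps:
b(v) = v²
E(C, J) = -5 + 10*C (E(C, J) = -5 + (C + (-3)²*C) = -5 + (C + 9*C) = -5 + 10*C)
r(c) = 0 (r(c) = (1 - 1*1)/4 = (1 - 1)/4 = (¼)*0 = 0)
-3 + E(0, 4)*r(0) = -3 + (-5 + 10*0)*0 = -3 + (-5 + 0)*0 = -3 - 5*0 = -3 + 0 = -3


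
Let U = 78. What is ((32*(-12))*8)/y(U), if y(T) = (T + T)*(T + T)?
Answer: -64/507 ≈ -0.12623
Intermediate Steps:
y(T) = 4*T² (y(T) = (2*T)*(2*T) = 4*T²)
((32*(-12))*8)/y(U) = ((32*(-12))*8)/((4*78²)) = (-384*8)/((4*6084)) = -3072/24336 = -3072*1/24336 = -64/507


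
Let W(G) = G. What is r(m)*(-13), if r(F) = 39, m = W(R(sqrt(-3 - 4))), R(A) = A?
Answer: -507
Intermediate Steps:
m = I*sqrt(7) (m = sqrt(-3 - 4) = sqrt(-7) = I*sqrt(7) ≈ 2.6458*I)
r(m)*(-13) = 39*(-13) = -507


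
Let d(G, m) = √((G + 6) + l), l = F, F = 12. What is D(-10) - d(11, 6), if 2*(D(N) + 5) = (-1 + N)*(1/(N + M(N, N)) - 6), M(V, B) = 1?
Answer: 515/18 - √29 ≈ 23.226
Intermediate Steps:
l = 12
d(G, m) = √(18 + G) (d(G, m) = √((G + 6) + 12) = √((6 + G) + 12) = √(18 + G))
D(N) = -5 + (-1 + N)*(-6 + 1/(1 + N))/2 (D(N) = -5 + ((-1 + N)*(1/(N + 1) - 6))/2 = -5 + ((-1 + N)*(1/(1 + N) - 6))/2 = -5 + ((-1 + N)*(-6 + 1/(1 + N)))/2 = -5 + (-1 + N)*(-6 + 1/(1 + N))/2)
D(-10) - d(11, 6) = (-5 - 9*(-10) - 6*(-10)²)/(2*(1 - 10)) - √(18 + 11) = (½)*(-5 + 90 - 6*100)/(-9) - √29 = (½)*(-⅑)*(-5 + 90 - 600) - √29 = (½)*(-⅑)*(-515) - √29 = 515/18 - √29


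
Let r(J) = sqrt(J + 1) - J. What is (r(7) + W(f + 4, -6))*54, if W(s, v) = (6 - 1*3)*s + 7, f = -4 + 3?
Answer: 486 + 108*sqrt(2) ≈ 638.74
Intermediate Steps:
f = -1
r(J) = sqrt(1 + J) - J
W(s, v) = 7 + 3*s (W(s, v) = (6 - 3)*s + 7 = 3*s + 7 = 7 + 3*s)
(r(7) + W(f + 4, -6))*54 = ((sqrt(1 + 7) - 1*7) + (7 + 3*(-1 + 4)))*54 = ((sqrt(8) - 7) + (7 + 3*3))*54 = ((2*sqrt(2) - 7) + (7 + 9))*54 = ((-7 + 2*sqrt(2)) + 16)*54 = (9 + 2*sqrt(2))*54 = 486 + 108*sqrt(2)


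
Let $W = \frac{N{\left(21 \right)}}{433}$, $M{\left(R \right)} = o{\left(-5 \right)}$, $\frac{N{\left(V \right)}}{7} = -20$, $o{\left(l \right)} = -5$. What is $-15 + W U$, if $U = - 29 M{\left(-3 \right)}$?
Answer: $- \frac{26795}{433} \approx -61.882$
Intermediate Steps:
$N{\left(V \right)} = -140$ ($N{\left(V \right)} = 7 \left(-20\right) = -140$)
$M{\left(R \right)} = -5$
$W = - \frac{140}{433} \approx -0.32333$
$U = 145$ ($U = \left(-29\right) \left(-5\right) = 145$)
$-15 + W U = -15 - \frac{20300}{433} = - \frac{26795}{433}$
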